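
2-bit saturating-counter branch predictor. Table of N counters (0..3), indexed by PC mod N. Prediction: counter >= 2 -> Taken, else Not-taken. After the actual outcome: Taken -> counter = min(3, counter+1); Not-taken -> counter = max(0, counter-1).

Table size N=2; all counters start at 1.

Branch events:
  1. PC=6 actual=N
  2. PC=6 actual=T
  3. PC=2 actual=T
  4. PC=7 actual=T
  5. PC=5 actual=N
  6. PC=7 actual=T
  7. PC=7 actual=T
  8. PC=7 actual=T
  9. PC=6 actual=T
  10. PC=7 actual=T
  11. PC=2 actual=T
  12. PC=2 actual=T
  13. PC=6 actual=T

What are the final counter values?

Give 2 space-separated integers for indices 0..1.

Answer: 3 3

Derivation:
Ev 1: PC=6 idx=0 pred=N actual=N -> ctr[0]=0
Ev 2: PC=6 idx=0 pred=N actual=T -> ctr[0]=1
Ev 3: PC=2 idx=0 pred=N actual=T -> ctr[0]=2
Ev 4: PC=7 idx=1 pred=N actual=T -> ctr[1]=2
Ev 5: PC=5 idx=1 pred=T actual=N -> ctr[1]=1
Ev 6: PC=7 idx=1 pred=N actual=T -> ctr[1]=2
Ev 7: PC=7 idx=1 pred=T actual=T -> ctr[1]=3
Ev 8: PC=7 idx=1 pred=T actual=T -> ctr[1]=3
Ev 9: PC=6 idx=0 pred=T actual=T -> ctr[0]=3
Ev 10: PC=7 idx=1 pred=T actual=T -> ctr[1]=3
Ev 11: PC=2 idx=0 pred=T actual=T -> ctr[0]=3
Ev 12: PC=2 idx=0 pred=T actual=T -> ctr[0]=3
Ev 13: PC=6 idx=0 pred=T actual=T -> ctr[0]=3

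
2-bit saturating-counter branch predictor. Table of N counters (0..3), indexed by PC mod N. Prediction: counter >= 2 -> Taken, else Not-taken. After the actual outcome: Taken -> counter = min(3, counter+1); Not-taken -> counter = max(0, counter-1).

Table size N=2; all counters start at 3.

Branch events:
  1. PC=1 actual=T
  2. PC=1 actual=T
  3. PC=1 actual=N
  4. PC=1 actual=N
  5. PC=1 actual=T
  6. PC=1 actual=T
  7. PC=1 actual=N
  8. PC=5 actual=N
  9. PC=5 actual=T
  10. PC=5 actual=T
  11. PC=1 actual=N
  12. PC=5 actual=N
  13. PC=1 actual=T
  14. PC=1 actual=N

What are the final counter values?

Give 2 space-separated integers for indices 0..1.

Answer: 3 1

Derivation:
Ev 1: PC=1 idx=1 pred=T actual=T -> ctr[1]=3
Ev 2: PC=1 idx=1 pred=T actual=T -> ctr[1]=3
Ev 3: PC=1 idx=1 pred=T actual=N -> ctr[1]=2
Ev 4: PC=1 idx=1 pred=T actual=N -> ctr[1]=1
Ev 5: PC=1 idx=1 pred=N actual=T -> ctr[1]=2
Ev 6: PC=1 idx=1 pred=T actual=T -> ctr[1]=3
Ev 7: PC=1 idx=1 pred=T actual=N -> ctr[1]=2
Ev 8: PC=5 idx=1 pred=T actual=N -> ctr[1]=1
Ev 9: PC=5 idx=1 pred=N actual=T -> ctr[1]=2
Ev 10: PC=5 idx=1 pred=T actual=T -> ctr[1]=3
Ev 11: PC=1 idx=1 pred=T actual=N -> ctr[1]=2
Ev 12: PC=5 idx=1 pred=T actual=N -> ctr[1]=1
Ev 13: PC=1 idx=1 pred=N actual=T -> ctr[1]=2
Ev 14: PC=1 idx=1 pred=T actual=N -> ctr[1]=1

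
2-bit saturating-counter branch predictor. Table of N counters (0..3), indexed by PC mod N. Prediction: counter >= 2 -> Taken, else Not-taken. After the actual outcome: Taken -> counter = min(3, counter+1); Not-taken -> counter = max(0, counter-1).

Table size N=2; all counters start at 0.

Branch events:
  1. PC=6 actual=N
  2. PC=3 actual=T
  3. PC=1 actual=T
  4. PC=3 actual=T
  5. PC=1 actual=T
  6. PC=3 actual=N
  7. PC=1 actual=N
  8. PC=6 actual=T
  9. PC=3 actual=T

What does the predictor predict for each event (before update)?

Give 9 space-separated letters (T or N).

Answer: N N N T T T T N N

Derivation:
Ev 1: PC=6 idx=0 pred=N actual=N -> ctr[0]=0
Ev 2: PC=3 idx=1 pred=N actual=T -> ctr[1]=1
Ev 3: PC=1 idx=1 pred=N actual=T -> ctr[1]=2
Ev 4: PC=3 idx=1 pred=T actual=T -> ctr[1]=3
Ev 5: PC=1 idx=1 pred=T actual=T -> ctr[1]=3
Ev 6: PC=3 idx=1 pred=T actual=N -> ctr[1]=2
Ev 7: PC=1 idx=1 pred=T actual=N -> ctr[1]=1
Ev 8: PC=6 idx=0 pred=N actual=T -> ctr[0]=1
Ev 9: PC=3 idx=1 pred=N actual=T -> ctr[1]=2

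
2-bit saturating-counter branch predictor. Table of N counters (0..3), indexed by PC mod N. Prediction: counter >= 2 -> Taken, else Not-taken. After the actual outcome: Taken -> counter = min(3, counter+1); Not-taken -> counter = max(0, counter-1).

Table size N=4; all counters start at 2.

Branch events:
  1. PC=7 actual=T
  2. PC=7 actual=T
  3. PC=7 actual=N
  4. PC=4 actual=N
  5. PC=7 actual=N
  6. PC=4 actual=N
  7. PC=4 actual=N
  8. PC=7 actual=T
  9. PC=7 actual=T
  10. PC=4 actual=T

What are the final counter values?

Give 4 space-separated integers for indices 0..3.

Ev 1: PC=7 idx=3 pred=T actual=T -> ctr[3]=3
Ev 2: PC=7 idx=3 pred=T actual=T -> ctr[3]=3
Ev 3: PC=7 idx=3 pred=T actual=N -> ctr[3]=2
Ev 4: PC=4 idx=0 pred=T actual=N -> ctr[0]=1
Ev 5: PC=7 idx=3 pred=T actual=N -> ctr[3]=1
Ev 6: PC=4 idx=0 pred=N actual=N -> ctr[0]=0
Ev 7: PC=4 idx=0 pred=N actual=N -> ctr[0]=0
Ev 8: PC=7 idx=3 pred=N actual=T -> ctr[3]=2
Ev 9: PC=7 idx=3 pred=T actual=T -> ctr[3]=3
Ev 10: PC=4 idx=0 pred=N actual=T -> ctr[0]=1

Answer: 1 2 2 3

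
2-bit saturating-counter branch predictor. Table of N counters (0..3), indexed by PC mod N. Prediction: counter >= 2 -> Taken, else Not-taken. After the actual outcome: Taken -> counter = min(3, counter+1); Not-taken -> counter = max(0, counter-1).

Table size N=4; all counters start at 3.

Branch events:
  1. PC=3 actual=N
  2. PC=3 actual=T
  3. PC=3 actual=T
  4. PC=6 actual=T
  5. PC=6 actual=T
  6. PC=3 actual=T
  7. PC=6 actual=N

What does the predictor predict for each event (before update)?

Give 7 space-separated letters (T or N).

Ev 1: PC=3 idx=3 pred=T actual=N -> ctr[3]=2
Ev 2: PC=3 idx=3 pred=T actual=T -> ctr[3]=3
Ev 3: PC=3 idx=3 pred=T actual=T -> ctr[3]=3
Ev 4: PC=6 idx=2 pred=T actual=T -> ctr[2]=3
Ev 5: PC=6 idx=2 pred=T actual=T -> ctr[2]=3
Ev 6: PC=3 idx=3 pred=T actual=T -> ctr[3]=3
Ev 7: PC=6 idx=2 pred=T actual=N -> ctr[2]=2

Answer: T T T T T T T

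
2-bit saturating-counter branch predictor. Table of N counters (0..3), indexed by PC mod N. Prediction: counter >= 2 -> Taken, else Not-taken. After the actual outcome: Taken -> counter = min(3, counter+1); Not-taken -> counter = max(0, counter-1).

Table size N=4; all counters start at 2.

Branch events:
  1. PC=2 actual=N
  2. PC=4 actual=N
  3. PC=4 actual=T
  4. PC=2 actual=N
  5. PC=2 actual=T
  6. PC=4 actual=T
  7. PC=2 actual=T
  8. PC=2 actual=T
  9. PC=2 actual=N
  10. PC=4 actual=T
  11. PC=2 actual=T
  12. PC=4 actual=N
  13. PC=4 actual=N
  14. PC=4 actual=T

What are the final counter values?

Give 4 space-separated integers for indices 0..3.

Answer: 2 2 3 2

Derivation:
Ev 1: PC=2 idx=2 pred=T actual=N -> ctr[2]=1
Ev 2: PC=4 idx=0 pred=T actual=N -> ctr[0]=1
Ev 3: PC=4 idx=0 pred=N actual=T -> ctr[0]=2
Ev 4: PC=2 idx=2 pred=N actual=N -> ctr[2]=0
Ev 5: PC=2 idx=2 pred=N actual=T -> ctr[2]=1
Ev 6: PC=4 idx=0 pred=T actual=T -> ctr[0]=3
Ev 7: PC=2 idx=2 pred=N actual=T -> ctr[2]=2
Ev 8: PC=2 idx=2 pred=T actual=T -> ctr[2]=3
Ev 9: PC=2 idx=2 pred=T actual=N -> ctr[2]=2
Ev 10: PC=4 idx=0 pred=T actual=T -> ctr[0]=3
Ev 11: PC=2 idx=2 pred=T actual=T -> ctr[2]=3
Ev 12: PC=4 idx=0 pred=T actual=N -> ctr[0]=2
Ev 13: PC=4 idx=0 pred=T actual=N -> ctr[0]=1
Ev 14: PC=4 idx=0 pred=N actual=T -> ctr[0]=2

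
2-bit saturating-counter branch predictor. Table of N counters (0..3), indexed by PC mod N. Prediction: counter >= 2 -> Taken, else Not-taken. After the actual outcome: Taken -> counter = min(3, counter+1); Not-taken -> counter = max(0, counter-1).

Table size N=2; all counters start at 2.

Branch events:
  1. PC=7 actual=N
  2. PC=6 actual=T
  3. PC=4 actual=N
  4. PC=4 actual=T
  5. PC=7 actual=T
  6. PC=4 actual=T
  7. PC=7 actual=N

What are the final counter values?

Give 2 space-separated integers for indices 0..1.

Answer: 3 1

Derivation:
Ev 1: PC=7 idx=1 pred=T actual=N -> ctr[1]=1
Ev 2: PC=6 idx=0 pred=T actual=T -> ctr[0]=3
Ev 3: PC=4 idx=0 pred=T actual=N -> ctr[0]=2
Ev 4: PC=4 idx=0 pred=T actual=T -> ctr[0]=3
Ev 5: PC=7 idx=1 pred=N actual=T -> ctr[1]=2
Ev 6: PC=4 idx=0 pred=T actual=T -> ctr[0]=3
Ev 7: PC=7 idx=1 pred=T actual=N -> ctr[1]=1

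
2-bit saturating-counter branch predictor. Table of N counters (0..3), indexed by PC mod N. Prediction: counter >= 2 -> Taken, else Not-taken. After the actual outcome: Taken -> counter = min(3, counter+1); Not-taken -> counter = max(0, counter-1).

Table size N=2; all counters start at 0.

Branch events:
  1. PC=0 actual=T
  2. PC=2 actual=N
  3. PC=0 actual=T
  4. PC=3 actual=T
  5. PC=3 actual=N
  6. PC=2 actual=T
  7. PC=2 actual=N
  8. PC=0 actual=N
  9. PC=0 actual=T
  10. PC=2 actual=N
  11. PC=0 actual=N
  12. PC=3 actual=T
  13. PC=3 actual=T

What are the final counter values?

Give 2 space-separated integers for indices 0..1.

Answer: 0 2

Derivation:
Ev 1: PC=0 idx=0 pred=N actual=T -> ctr[0]=1
Ev 2: PC=2 idx=0 pred=N actual=N -> ctr[0]=0
Ev 3: PC=0 idx=0 pred=N actual=T -> ctr[0]=1
Ev 4: PC=3 idx=1 pred=N actual=T -> ctr[1]=1
Ev 5: PC=3 idx=1 pred=N actual=N -> ctr[1]=0
Ev 6: PC=2 idx=0 pred=N actual=T -> ctr[0]=2
Ev 7: PC=2 idx=0 pred=T actual=N -> ctr[0]=1
Ev 8: PC=0 idx=0 pred=N actual=N -> ctr[0]=0
Ev 9: PC=0 idx=0 pred=N actual=T -> ctr[0]=1
Ev 10: PC=2 idx=0 pred=N actual=N -> ctr[0]=0
Ev 11: PC=0 idx=0 pred=N actual=N -> ctr[0]=0
Ev 12: PC=3 idx=1 pred=N actual=T -> ctr[1]=1
Ev 13: PC=3 idx=1 pred=N actual=T -> ctr[1]=2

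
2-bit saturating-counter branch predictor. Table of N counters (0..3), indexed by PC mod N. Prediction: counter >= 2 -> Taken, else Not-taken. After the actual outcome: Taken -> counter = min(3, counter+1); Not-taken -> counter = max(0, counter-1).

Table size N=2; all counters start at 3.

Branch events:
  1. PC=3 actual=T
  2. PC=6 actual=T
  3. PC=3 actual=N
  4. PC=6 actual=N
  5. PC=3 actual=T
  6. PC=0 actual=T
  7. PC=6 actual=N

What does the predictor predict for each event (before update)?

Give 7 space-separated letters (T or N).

Ev 1: PC=3 idx=1 pred=T actual=T -> ctr[1]=3
Ev 2: PC=6 idx=0 pred=T actual=T -> ctr[0]=3
Ev 3: PC=3 idx=1 pred=T actual=N -> ctr[1]=2
Ev 4: PC=6 idx=0 pred=T actual=N -> ctr[0]=2
Ev 5: PC=3 idx=1 pred=T actual=T -> ctr[1]=3
Ev 6: PC=0 idx=0 pred=T actual=T -> ctr[0]=3
Ev 7: PC=6 idx=0 pred=T actual=N -> ctr[0]=2

Answer: T T T T T T T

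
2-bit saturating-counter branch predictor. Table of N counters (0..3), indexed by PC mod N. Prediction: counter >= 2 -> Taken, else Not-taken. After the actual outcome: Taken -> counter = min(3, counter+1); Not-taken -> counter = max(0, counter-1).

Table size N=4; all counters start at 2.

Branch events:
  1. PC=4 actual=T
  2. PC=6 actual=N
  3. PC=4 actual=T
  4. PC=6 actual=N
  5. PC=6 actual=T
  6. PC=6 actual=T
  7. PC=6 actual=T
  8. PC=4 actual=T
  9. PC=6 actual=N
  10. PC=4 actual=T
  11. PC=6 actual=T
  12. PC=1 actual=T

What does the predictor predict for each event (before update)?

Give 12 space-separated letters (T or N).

Answer: T T T N N N T T T T T T

Derivation:
Ev 1: PC=4 idx=0 pred=T actual=T -> ctr[0]=3
Ev 2: PC=6 idx=2 pred=T actual=N -> ctr[2]=1
Ev 3: PC=4 idx=0 pred=T actual=T -> ctr[0]=3
Ev 4: PC=6 idx=2 pred=N actual=N -> ctr[2]=0
Ev 5: PC=6 idx=2 pred=N actual=T -> ctr[2]=1
Ev 6: PC=6 idx=2 pred=N actual=T -> ctr[2]=2
Ev 7: PC=6 idx=2 pred=T actual=T -> ctr[2]=3
Ev 8: PC=4 idx=0 pred=T actual=T -> ctr[0]=3
Ev 9: PC=6 idx=2 pred=T actual=N -> ctr[2]=2
Ev 10: PC=4 idx=0 pred=T actual=T -> ctr[0]=3
Ev 11: PC=6 idx=2 pred=T actual=T -> ctr[2]=3
Ev 12: PC=1 idx=1 pred=T actual=T -> ctr[1]=3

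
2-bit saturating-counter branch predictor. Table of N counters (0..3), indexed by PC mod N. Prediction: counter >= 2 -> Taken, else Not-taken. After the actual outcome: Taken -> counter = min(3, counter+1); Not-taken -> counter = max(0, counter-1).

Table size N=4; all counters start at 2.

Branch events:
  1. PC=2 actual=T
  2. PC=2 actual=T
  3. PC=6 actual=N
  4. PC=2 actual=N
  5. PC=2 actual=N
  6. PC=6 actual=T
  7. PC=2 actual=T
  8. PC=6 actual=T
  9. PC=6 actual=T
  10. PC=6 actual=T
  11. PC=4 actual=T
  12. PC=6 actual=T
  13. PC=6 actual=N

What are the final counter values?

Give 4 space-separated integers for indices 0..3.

Answer: 3 2 2 2

Derivation:
Ev 1: PC=2 idx=2 pred=T actual=T -> ctr[2]=3
Ev 2: PC=2 idx=2 pred=T actual=T -> ctr[2]=3
Ev 3: PC=6 idx=2 pred=T actual=N -> ctr[2]=2
Ev 4: PC=2 idx=2 pred=T actual=N -> ctr[2]=1
Ev 5: PC=2 idx=2 pred=N actual=N -> ctr[2]=0
Ev 6: PC=6 idx=2 pred=N actual=T -> ctr[2]=1
Ev 7: PC=2 idx=2 pred=N actual=T -> ctr[2]=2
Ev 8: PC=6 idx=2 pred=T actual=T -> ctr[2]=3
Ev 9: PC=6 idx=2 pred=T actual=T -> ctr[2]=3
Ev 10: PC=6 idx=2 pred=T actual=T -> ctr[2]=3
Ev 11: PC=4 idx=0 pred=T actual=T -> ctr[0]=3
Ev 12: PC=6 idx=2 pred=T actual=T -> ctr[2]=3
Ev 13: PC=6 idx=2 pred=T actual=N -> ctr[2]=2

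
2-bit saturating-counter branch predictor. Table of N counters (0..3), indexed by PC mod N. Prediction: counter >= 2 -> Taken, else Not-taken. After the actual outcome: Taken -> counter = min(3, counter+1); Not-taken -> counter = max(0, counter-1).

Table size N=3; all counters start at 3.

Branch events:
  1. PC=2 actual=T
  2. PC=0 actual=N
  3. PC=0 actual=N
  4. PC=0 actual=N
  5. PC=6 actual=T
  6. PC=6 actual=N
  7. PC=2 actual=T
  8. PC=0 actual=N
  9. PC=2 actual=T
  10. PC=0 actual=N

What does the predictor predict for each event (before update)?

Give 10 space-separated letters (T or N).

Answer: T T T N N N T N T N

Derivation:
Ev 1: PC=2 idx=2 pred=T actual=T -> ctr[2]=3
Ev 2: PC=0 idx=0 pred=T actual=N -> ctr[0]=2
Ev 3: PC=0 idx=0 pred=T actual=N -> ctr[0]=1
Ev 4: PC=0 idx=0 pred=N actual=N -> ctr[0]=0
Ev 5: PC=6 idx=0 pred=N actual=T -> ctr[0]=1
Ev 6: PC=6 idx=0 pred=N actual=N -> ctr[0]=0
Ev 7: PC=2 idx=2 pred=T actual=T -> ctr[2]=3
Ev 8: PC=0 idx=0 pred=N actual=N -> ctr[0]=0
Ev 9: PC=2 idx=2 pred=T actual=T -> ctr[2]=3
Ev 10: PC=0 idx=0 pred=N actual=N -> ctr[0]=0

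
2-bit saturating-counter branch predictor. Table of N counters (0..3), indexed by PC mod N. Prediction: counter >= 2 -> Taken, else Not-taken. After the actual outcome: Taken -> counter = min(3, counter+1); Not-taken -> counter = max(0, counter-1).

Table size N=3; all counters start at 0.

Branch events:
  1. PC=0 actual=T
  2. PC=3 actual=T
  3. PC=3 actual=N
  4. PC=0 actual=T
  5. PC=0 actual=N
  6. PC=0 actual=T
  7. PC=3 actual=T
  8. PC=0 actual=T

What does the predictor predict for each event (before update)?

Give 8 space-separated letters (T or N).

Answer: N N T N T N T T

Derivation:
Ev 1: PC=0 idx=0 pred=N actual=T -> ctr[0]=1
Ev 2: PC=3 idx=0 pred=N actual=T -> ctr[0]=2
Ev 3: PC=3 idx=0 pred=T actual=N -> ctr[0]=1
Ev 4: PC=0 idx=0 pred=N actual=T -> ctr[0]=2
Ev 5: PC=0 idx=0 pred=T actual=N -> ctr[0]=1
Ev 6: PC=0 idx=0 pred=N actual=T -> ctr[0]=2
Ev 7: PC=3 idx=0 pred=T actual=T -> ctr[0]=3
Ev 8: PC=0 idx=0 pred=T actual=T -> ctr[0]=3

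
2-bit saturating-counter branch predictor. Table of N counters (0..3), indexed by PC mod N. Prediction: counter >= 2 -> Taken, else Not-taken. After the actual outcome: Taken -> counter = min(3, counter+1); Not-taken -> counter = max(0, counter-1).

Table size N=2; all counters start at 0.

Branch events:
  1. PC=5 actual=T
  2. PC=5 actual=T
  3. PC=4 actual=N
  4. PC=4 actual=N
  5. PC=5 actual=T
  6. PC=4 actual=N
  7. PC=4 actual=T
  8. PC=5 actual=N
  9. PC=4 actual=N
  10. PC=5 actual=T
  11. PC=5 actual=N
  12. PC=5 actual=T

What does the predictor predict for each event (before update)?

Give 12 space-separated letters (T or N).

Ev 1: PC=5 idx=1 pred=N actual=T -> ctr[1]=1
Ev 2: PC=5 idx=1 pred=N actual=T -> ctr[1]=2
Ev 3: PC=4 idx=0 pred=N actual=N -> ctr[0]=0
Ev 4: PC=4 idx=0 pred=N actual=N -> ctr[0]=0
Ev 5: PC=5 idx=1 pred=T actual=T -> ctr[1]=3
Ev 6: PC=4 idx=0 pred=N actual=N -> ctr[0]=0
Ev 7: PC=4 idx=0 pred=N actual=T -> ctr[0]=1
Ev 8: PC=5 idx=1 pred=T actual=N -> ctr[1]=2
Ev 9: PC=4 idx=0 pred=N actual=N -> ctr[0]=0
Ev 10: PC=5 idx=1 pred=T actual=T -> ctr[1]=3
Ev 11: PC=5 idx=1 pred=T actual=N -> ctr[1]=2
Ev 12: PC=5 idx=1 pred=T actual=T -> ctr[1]=3

Answer: N N N N T N N T N T T T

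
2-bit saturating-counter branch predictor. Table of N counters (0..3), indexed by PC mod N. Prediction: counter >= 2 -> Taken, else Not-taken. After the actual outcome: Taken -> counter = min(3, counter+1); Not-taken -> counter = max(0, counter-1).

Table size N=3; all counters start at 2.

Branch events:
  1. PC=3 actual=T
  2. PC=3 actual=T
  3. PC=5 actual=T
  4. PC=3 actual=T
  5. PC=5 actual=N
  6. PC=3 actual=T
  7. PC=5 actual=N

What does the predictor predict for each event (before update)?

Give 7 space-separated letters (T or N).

Answer: T T T T T T T

Derivation:
Ev 1: PC=3 idx=0 pred=T actual=T -> ctr[0]=3
Ev 2: PC=3 idx=0 pred=T actual=T -> ctr[0]=3
Ev 3: PC=5 idx=2 pred=T actual=T -> ctr[2]=3
Ev 4: PC=3 idx=0 pred=T actual=T -> ctr[0]=3
Ev 5: PC=5 idx=2 pred=T actual=N -> ctr[2]=2
Ev 6: PC=3 idx=0 pred=T actual=T -> ctr[0]=3
Ev 7: PC=5 idx=2 pred=T actual=N -> ctr[2]=1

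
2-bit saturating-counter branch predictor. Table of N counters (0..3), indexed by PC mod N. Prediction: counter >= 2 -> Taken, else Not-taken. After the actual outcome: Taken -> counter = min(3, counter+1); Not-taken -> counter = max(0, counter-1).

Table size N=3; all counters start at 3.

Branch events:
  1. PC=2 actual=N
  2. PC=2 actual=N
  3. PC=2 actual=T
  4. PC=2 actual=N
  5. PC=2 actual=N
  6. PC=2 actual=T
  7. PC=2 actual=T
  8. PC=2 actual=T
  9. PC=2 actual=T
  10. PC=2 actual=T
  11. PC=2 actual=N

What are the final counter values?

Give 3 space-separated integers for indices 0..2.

Answer: 3 3 2

Derivation:
Ev 1: PC=2 idx=2 pred=T actual=N -> ctr[2]=2
Ev 2: PC=2 idx=2 pred=T actual=N -> ctr[2]=1
Ev 3: PC=2 idx=2 pred=N actual=T -> ctr[2]=2
Ev 4: PC=2 idx=2 pred=T actual=N -> ctr[2]=1
Ev 5: PC=2 idx=2 pred=N actual=N -> ctr[2]=0
Ev 6: PC=2 idx=2 pred=N actual=T -> ctr[2]=1
Ev 7: PC=2 idx=2 pred=N actual=T -> ctr[2]=2
Ev 8: PC=2 idx=2 pred=T actual=T -> ctr[2]=3
Ev 9: PC=2 idx=2 pred=T actual=T -> ctr[2]=3
Ev 10: PC=2 idx=2 pred=T actual=T -> ctr[2]=3
Ev 11: PC=2 idx=2 pred=T actual=N -> ctr[2]=2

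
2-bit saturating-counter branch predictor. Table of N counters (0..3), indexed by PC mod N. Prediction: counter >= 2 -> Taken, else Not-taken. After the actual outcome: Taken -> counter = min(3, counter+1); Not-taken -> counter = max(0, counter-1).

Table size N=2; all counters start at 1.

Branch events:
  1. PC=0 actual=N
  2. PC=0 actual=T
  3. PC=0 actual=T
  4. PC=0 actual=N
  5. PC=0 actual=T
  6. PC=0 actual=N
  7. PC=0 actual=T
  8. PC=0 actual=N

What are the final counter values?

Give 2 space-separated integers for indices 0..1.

Answer: 1 1

Derivation:
Ev 1: PC=0 idx=0 pred=N actual=N -> ctr[0]=0
Ev 2: PC=0 idx=0 pred=N actual=T -> ctr[0]=1
Ev 3: PC=0 idx=0 pred=N actual=T -> ctr[0]=2
Ev 4: PC=0 idx=0 pred=T actual=N -> ctr[0]=1
Ev 5: PC=0 idx=0 pred=N actual=T -> ctr[0]=2
Ev 6: PC=0 idx=0 pred=T actual=N -> ctr[0]=1
Ev 7: PC=0 idx=0 pred=N actual=T -> ctr[0]=2
Ev 8: PC=0 idx=0 pred=T actual=N -> ctr[0]=1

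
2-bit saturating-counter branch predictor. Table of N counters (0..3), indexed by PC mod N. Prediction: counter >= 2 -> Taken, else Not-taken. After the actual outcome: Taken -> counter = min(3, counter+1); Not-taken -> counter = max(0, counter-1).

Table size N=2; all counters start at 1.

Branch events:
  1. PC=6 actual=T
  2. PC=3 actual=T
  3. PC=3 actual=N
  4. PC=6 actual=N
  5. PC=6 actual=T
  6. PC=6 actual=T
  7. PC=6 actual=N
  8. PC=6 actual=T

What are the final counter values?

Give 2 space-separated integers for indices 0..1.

Answer: 3 1

Derivation:
Ev 1: PC=6 idx=0 pred=N actual=T -> ctr[0]=2
Ev 2: PC=3 idx=1 pred=N actual=T -> ctr[1]=2
Ev 3: PC=3 idx=1 pred=T actual=N -> ctr[1]=1
Ev 4: PC=6 idx=0 pred=T actual=N -> ctr[0]=1
Ev 5: PC=6 idx=0 pred=N actual=T -> ctr[0]=2
Ev 6: PC=6 idx=0 pred=T actual=T -> ctr[0]=3
Ev 7: PC=6 idx=0 pred=T actual=N -> ctr[0]=2
Ev 8: PC=6 idx=0 pred=T actual=T -> ctr[0]=3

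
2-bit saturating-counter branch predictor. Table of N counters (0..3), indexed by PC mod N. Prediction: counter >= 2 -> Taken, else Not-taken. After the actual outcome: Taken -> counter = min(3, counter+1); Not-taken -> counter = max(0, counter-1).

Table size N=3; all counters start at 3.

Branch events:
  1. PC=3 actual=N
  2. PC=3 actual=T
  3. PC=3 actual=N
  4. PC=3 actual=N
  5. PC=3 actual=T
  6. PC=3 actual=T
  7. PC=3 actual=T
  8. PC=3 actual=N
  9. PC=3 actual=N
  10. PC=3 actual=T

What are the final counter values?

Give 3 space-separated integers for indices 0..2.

Ev 1: PC=3 idx=0 pred=T actual=N -> ctr[0]=2
Ev 2: PC=3 idx=0 pred=T actual=T -> ctr[0]=3
Ev 3: PC=3 idx=0 pred=T actual=N -> ctr[0]=2
Ev 4: PC=3 idx=0 pred=T actual=N -> ctr[0]=1
Ev 5: PC=3 idx=0 pred=N actual=T -> ctr[0]=2
Ev 6: PC=3 idx=0 pred=T actual=T -> ctr[0]=3
Ev 7: PC=3 idx=0 pred=T actual=T -> ctr[0]=3
Ev 8: PC=3 idx=0 pred=T actual=N -> ctr[0]=2
Ev 9: PC=3 idx=0 pred=T actual=N -> ctr[0]=1
Ev 10: PC=3 idx=0 pred=N actual=T -> ctr[0]=2

Answer: 2 3 3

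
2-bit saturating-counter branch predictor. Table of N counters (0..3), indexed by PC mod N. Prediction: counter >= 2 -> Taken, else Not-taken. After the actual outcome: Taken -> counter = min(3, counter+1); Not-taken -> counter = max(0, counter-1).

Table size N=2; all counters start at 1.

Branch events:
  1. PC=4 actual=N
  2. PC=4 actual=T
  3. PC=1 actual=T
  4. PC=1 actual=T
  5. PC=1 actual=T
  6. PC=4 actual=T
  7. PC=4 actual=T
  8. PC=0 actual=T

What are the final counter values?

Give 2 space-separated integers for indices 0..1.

Answer: 3 3

Derivation:
Ev 1: PC=4 idx=0 pred=N actual=N -> ctr[0]=0
Ev 2: PC=4 idx=0 pred=N actual=T -> ctr[0]=1
Ev 3: PC=1 idx=1 pred=N actual=T -> ctr[1]=2
Ev 4: PC=1 idx=1 pred=T actual=T -> ctr[1]=3
Ev 5: PC=1 idx=1 pred=T actual=T -> ctr[1]=3
Ev 6: PC=4 idx=0 pred=N actual=T -> ctr[0]=2
Ev 7: PC=4 idx=0 pred=T actual=T -> ctr[0]=3
Ev 8: PC=0 idx=0 pred=T actual=T -> ctr[0]=3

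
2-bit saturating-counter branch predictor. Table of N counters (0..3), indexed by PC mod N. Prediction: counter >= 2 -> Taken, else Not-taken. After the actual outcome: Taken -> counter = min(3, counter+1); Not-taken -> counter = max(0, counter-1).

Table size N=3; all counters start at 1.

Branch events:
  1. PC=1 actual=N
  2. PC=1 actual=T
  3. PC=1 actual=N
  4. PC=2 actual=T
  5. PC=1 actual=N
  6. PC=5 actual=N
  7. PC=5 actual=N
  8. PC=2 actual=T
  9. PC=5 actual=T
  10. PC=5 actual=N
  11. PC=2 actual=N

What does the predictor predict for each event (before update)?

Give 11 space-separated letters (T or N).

Ev 1: PC=1 idx=1 pred=N actual=N -> ctr[1]=0
Ev 2: PC=1 idx=1 pred=N actual=T -> ctr[1]=1
Ev 3: PC=1 idx=1 pred=N actual=N -> ctr[1]=0
Ev 4: PC=2 idx=2 pred=N actual=T -> ctr[2]=2
Ev 5: PC=1 idx=1 pred=N actual=N -> ctr[1]=0
Ev 6: PC=5 idx=2 pred=T actual=N -> ctr[2]=1
Ev 7: PC=5 idx=2 pred=N actual=N -> ctr[2]=0
Ev 8: PC=2 idx=2 pred=N actual=T -> ctr[2]=1
Ev 9: PC=5 idx=2 pred=N actual=T -> ctr[2]=2
Ev 10: PC=5 idx=2 pred=T actual=N -> ctr[2]=1
Ev 11: PC=2 idx=2 pred=N actual=N -> ctr[2]=0

Answer: N N N N N T N N N T N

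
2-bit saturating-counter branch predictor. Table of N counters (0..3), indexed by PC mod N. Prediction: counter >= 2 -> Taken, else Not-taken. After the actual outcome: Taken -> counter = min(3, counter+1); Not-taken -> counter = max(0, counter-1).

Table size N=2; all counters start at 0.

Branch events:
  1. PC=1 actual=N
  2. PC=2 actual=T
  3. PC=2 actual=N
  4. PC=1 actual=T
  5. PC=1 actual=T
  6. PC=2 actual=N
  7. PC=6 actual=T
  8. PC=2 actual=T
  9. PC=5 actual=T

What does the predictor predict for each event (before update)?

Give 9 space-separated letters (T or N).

Ev 1: PC=1 idx=1 pred=N actual=N -> ctr[1]=0
Ev 2: PC=2 idx=0 pred=N actual=T -> ctr[0]=1
Ev 3: PC=2 idx=0 pred=N actual=N -> ctr[0]=0
Ev 4: PC=1 idx=1 pred=N actual=T -> ctr[1]=1
Ev 5: PC=1 idx=1 pred=N actual=T -> ctr[1]=2
Ev 6: PC=2 idx=0 pred=N actual=N -> ctr[0]=0
Ev 7: PC=6 idx=0 pred=N actual=T -> ctr[0]=1
Ev 8: PC=2 idx=0 pred=N actual=T -> ctr[0]=2
Ev 9: PC=5 idx=1 pred=T actual=T -> ctr[1]=3

Answer: N N N N N N N N T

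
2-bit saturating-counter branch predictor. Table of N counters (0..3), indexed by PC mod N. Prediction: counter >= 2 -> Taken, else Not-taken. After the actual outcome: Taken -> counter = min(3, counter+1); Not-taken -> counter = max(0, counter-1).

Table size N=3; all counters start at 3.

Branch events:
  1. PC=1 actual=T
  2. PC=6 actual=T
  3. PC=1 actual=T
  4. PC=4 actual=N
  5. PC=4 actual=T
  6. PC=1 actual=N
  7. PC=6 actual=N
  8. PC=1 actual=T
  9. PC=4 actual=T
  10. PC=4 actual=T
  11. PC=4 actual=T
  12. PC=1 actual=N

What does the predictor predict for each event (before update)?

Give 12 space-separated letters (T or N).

Ev 1: PC=1 idx=1 pred=T actual=T -> ctr[1]=3
Ev 2: PC=6 idx=0 pred=T actual=T -> ctr[0]=3
Ev 3: PC=1 idx=1 pred=T actual=T -> ctr[1]=3
Ev 4: PC=4 idx=1 pred=T actual=N -> ctr[1]=2
Ev 5: PC=4 idx=1 pred=T actual=T -> ctr[1]=3
Ev 6: PC=1 idx=1 pred=T actual=N -> ctr[1]=2
Ev 7: PC=6 idx=0 pred=T actual=N -> ctr[0]=2
Ev 8: PC=1 idx=1 pred=T actual=T -> ctr[1]=3
Ev 9: PC=4 idx=1 pred=T actual=T -> ctr[1]=3
Ev 10: PC=4 idx=1 pred=T actual=T -> ctr[1]=3
Ev 11: PC=4 idx=1 pred=T actual=T -> ctr[1]=3
Ev 12: PC=1 idx=1 pred=T actual=N -> ctr[1]=2

Answer: T T T T T T T T T T T T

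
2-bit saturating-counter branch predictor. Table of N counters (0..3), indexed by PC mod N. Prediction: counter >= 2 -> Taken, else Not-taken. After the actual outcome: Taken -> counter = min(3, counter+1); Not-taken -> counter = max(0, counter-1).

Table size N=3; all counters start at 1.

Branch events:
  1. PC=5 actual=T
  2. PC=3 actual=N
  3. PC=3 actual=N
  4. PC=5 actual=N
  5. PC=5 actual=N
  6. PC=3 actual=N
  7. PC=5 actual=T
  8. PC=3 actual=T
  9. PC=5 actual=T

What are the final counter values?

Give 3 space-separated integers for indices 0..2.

Answer: 1 1 2

Derivation:
Ev 1: PC=5 idx=2 pred=N actual=T -> ctr[2]=2
Ev 2: PC=3 idx=0 pred=N actual=N -> ctr[0]=0
Ev 3: PC=3 idx=0 pred=N actual=N -> ctr[0]=0
Ev 4: PC=5 idx=2 pred=T actual=N -> ctr[2]=1
Ev 5: PC=5 idx=2 pred=N actual=N -> ctr[2]=0
Ev 6: PC=3 idx=0 pred=N actual=N -> ctr[0]=0
Ev 7: PC=5 idx=2 pred=N actual=T -> ctr[2]=1
Ev 8: PC=3 idx=0 pred=N actual=T -> ctr[0]=1
Ev 9: PC=5 idx=2 pred=N actual=T -> ctr[2]=2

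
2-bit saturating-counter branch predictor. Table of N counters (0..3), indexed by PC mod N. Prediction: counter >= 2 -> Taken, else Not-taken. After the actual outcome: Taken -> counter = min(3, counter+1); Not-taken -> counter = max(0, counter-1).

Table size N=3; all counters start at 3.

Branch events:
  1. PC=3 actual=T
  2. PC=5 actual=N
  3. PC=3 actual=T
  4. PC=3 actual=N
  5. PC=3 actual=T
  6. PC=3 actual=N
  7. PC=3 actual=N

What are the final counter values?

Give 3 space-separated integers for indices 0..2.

Ev 1: PC=3 idx=0 pred=T actual=T -> ctr[0]=3
Ev 2: PC=5 idx=2 pred=T actual=N -> ctr[2]=2
Ev 3: PC=3 idx=0 pred=T actual=T -> ctr[0]=3
Ev 4: PC=3 idx=0 pred=T actual=N -> ctr[0]=2
Ev 5: PC=3 idx=0 pred=T actual=T -> ctr[0]=3
Ev 6: PC=3 idx=0 pred=T actual=N -> ctr[0]=2
Ev 7: PC=3 idx=0 pred=T actual=N -> ctr[0]=1

Answer: 1 3 2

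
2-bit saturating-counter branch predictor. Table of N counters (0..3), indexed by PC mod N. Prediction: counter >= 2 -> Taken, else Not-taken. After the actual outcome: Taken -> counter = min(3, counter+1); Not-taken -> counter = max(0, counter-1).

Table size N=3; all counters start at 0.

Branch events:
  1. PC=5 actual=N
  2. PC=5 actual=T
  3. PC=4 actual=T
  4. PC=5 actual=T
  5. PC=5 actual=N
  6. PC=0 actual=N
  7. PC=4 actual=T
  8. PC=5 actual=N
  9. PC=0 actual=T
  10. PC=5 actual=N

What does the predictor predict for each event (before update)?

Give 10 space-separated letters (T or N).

Answer: N N N N T N N N N N

Derivation:
Ev 1: PC=5 idx=2 pred=N actual=N -> ctr[2]=0
Ev 2: PC=5 idx=2 pred=N actual=T -> ctr[2]=1
Ev 3: PC=4 idx=1 pred=N actual=T -> ctr[1]=1
Ev 4: PC=5 idx=2 pred=N actual=T -> ctr[2]=2
Ev 5: PC=5 idx=2 pred=T actual=N -> ctr[2]=1
Ev 6: PC=0 idx=0 pred=N actual=N -> ctr[0]=0
Ev 7: PC=4 idx=1 pred=N actual=T -> ctr[1]=2
Ev 8: PC=5 idx=2 pred=N actual=N -> ctr[2]=0
Ev 9: PC=0 idx=0 pred=N actual=T -> ctr[0]=1
Ev 10: PC=5 idx=2 pred=N actual=N -> ctr[2]=0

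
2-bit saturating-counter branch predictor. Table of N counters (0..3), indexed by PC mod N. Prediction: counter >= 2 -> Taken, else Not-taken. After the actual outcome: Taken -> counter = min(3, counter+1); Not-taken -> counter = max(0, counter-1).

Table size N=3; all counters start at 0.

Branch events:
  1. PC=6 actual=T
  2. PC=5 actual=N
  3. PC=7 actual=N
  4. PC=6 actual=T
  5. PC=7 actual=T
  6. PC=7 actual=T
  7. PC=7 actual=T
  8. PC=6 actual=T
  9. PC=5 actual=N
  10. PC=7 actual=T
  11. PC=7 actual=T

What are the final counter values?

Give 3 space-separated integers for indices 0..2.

Answer: 3 3 0

Derivation:
Ev 1: PC=6 idx=0 pred=N actual=T -> ctr[0]=1
Ev 2: PC=5 idx=2 pred=N actual=N -> ctr[2]=0
Ev 3: PC=7 idx=1 pred=N actual=N -> ctr[1]=0
Ev 4: PC=6 idx=0 pred=N actual=T -> ctr[0]=2
Ev 5: PC=7 idx=1 pred=N actual=T -> ctr[1]=1
Ev 6: PC=7 idx=1 pred=N actual=T -> ctr[1]=2
Ev 7: PC=7 idx=1 pred=T actual=T -> ctr[1]=3
Ev 8: PC=6 idx=0 pred=T actual=T -> ctr[0]=3
Ev 9: PC=5 idx=2 pred=N actual=N -> ctr[2]=0
Ev 10: PC=7 idx=1 pred=T actual=T -> ctr[1]=3
Ev 11: PC=7 idx=1 pred=T actual=T -> ctr[1]=3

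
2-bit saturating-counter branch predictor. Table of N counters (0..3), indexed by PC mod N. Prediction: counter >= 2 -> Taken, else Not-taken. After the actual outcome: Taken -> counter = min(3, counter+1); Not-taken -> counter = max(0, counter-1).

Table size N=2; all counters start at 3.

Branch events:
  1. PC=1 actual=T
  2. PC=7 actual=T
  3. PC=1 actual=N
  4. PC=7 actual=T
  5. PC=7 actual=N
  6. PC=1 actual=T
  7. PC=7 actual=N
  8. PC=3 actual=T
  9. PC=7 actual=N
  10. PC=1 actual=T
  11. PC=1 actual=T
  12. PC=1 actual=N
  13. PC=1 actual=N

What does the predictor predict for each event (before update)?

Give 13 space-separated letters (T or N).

Ev 1: PC=1 idx=1 pred=T actual=T -> ctr[1]=3
Ev 2: PC=7 idx=1 pred=T actual=T -> ctr[1]=3
Ev 3: PC=1 idx=1 pred=T actual=N -> ctr[1]=2
Ev 4: PC=7 idx=1 pred=T actual=T -> ctr[1]=3
Ev 5: PC=7 idx=1 pred=T actual=N -> ctr[1]=2
Ev 6: PC=1 idx=1 pred=T actual=T -> ctr[1]=3
Ev 7: PC=7 idx=1 pred=T actual=N -> ctr[1]=2
Ev 8: PC=3 idx=1 pred=T actual=T -> ctr[1]=3
Ev 9: PC=7 idx=1 pred=T actual=N -> ctr[1]=2
Ev 10: PC=1 idx=1 pred=T actual=T -> ctr[1]=3
Ev 11: PC=1 idx=1 pred=T actual=T -> ctr[1]=3
Ev 12: PC=1 idx=1 pred=T actual=N -> ctr[1]=2
Ev 13: PC=1 idx=1 pred=T actual=N -> ctr[1]=1

Answer: T T T T T T T T T T T T T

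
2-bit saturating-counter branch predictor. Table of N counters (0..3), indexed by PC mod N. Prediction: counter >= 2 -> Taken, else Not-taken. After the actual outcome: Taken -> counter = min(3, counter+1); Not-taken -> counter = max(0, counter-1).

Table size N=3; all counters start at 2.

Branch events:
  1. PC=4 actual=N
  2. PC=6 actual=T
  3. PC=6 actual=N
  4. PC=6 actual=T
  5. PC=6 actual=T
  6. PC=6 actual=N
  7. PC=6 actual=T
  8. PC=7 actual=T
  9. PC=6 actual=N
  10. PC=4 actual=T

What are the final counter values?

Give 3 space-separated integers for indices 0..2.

Ev 1: PC=4 idx=1 pred=T actual=N -> ctr[1]=1
Ev 2: PC=6 idx=0 pred=T actual=T -> ctr[0]=3
Ev 3: PC=6 idx=0 pred=T actual=N -> ctr[0]=2
Ev 4: PC=6 idx=0 pred=T actual=T -> ctr[0]=3
Ev 5: PC=6 idx=0 pred=T actual=T -> ctr[0]=3
Ev 6: PC=6 idx=0 pred=T actual=N -> ctr[0]=2
Ev 7: PC=6 idx=0 pred=T actual=T -> ctr[0]=3
Ev 8: PC=7 idx=1 pred=N actual=T -> ctr[1]=2
Ev 9: PC=6 idx=0 pred=T actual=N -> ctr[0]=2
Ev 10: PC=4 idx=1 pred=T actual=T -> ctr[1]=3

Answer: 2 3 2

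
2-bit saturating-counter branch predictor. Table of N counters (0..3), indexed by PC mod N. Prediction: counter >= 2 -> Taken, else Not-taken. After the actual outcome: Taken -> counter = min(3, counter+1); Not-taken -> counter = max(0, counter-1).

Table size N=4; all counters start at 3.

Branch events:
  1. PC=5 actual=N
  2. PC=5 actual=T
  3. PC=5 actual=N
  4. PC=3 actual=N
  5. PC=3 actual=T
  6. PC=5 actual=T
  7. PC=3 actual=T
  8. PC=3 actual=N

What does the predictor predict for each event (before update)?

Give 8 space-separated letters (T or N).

Answer: T T T T T T T T

Derivation:
Ev 1: PC=5 idx=1 pred=T actual=N -> ctr[1]=2
Ev 2: PC=5 idx=1 pred=T actual=T -> ctr[1]=3
Ev 3: PC=5 idx=1 pred=T actual=N -> ctr[1]=2
Ev 4: PC=3 idx=3 pred=T actual=N -> ctr[3]=2
Ev 5: PC=3 idx=3 pred=T actual=T -> ctr[3]=3
Ev 6: PC=5 idx=1 pred=T actual=T -> ctr[1]=3
Ev 7: PC=3 idx=3 pred=T actual=T -> ctr[3]=3
Ev 8: PC=3 idx=3 pred=T actual=N -> ctr[3]=2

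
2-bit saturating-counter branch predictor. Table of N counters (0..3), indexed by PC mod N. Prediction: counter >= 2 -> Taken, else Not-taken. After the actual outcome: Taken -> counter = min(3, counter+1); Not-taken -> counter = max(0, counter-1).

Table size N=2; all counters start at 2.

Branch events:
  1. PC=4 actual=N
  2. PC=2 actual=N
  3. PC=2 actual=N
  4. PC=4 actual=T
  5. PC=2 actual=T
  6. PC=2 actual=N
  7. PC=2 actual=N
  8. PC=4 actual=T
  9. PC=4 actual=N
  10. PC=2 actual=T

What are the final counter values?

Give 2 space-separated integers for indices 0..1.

Ev 1: PC=4 idx=0 pred=T actual=N -> ctr[0]=1
Ev 2: PC=2 idx=0 pred=N actual=N -> ctr[0]=0
Ev 3: PC=2 idx=0 pred=N actual=N -> ctr[0]=0
Ev 4: PC=4 idx=0 pred=N actual=T -> ctr[0]=1
Ev 5: PC=2 idx=0 pred=N actual=T -> ctr[0]=2
Ev 6: PC=2 idx=0 pred=T actual=N -> ctr[0]=1
Ev 7: PC=2 idx=0 pred=N actual=N -> ctr[0]=0
Ev 8: PC=4 idx=0 pred=N actual=T -> ctr[0]=1
Ev 9: PC=4 idx=0 pred=N actual=N -> ctr[0]=0
Ev 10: PC=2 idx=0 pred=N actual=T -> ctr[0]=1

Answer: 1 2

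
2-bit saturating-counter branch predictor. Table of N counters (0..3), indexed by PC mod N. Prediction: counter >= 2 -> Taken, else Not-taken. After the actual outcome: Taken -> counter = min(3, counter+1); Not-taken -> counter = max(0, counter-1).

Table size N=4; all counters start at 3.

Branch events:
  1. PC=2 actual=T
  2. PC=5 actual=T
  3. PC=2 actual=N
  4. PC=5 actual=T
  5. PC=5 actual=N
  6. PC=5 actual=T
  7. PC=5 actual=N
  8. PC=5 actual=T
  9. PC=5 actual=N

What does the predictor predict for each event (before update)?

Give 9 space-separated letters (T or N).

Ev 1: PC=2 idx=2 pred=T actual=T -> ctr[2]=3
Ev 2: PC=5 idx=1 pred=T actual=T -> ctr[1]=3
Ev 3: PC=2 idx=2 pred=T actual=N -> ctr[2]=2
Ev 4: PC=5 idx=1 pred=T actual=T -> ctr[1]=3
Ev 5: PC=5 idx=1 pred=T actual=N -> ctr[1]=2
Ev 6: PC=5 idx=1 pred=T actual=T -> ctr[1]=3
Ev 7: PC=5 idx=1 pred=T actual=N -> ctr[1]=2
Ev 8: PC=5 idx=1 pred=T actual=T -> ctr[1]=3
Ev 9: PC=5 idx=1 pred=T actual=N -> ctr[1]=2

Answer: T T T T T T T T T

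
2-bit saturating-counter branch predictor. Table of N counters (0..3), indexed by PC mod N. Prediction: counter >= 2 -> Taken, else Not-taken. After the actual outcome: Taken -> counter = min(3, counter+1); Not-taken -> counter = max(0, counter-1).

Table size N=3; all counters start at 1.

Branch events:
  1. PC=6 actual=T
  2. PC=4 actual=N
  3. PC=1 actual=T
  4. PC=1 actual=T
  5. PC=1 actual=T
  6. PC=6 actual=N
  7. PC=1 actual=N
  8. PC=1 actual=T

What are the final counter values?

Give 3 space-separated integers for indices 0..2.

Answer: 1 3 1

Derivation:
Ev 1: PC=6 idx=0 pred=N actual=T -> ctr[0]=2
Ev 2: PC=4 idx=1 pred=N actual=N -> ctr[1]=0
Ev 3: PC=1 idx=1 pred=N actual=T -> ctr[1]=1
Ev 4: PC=1 idx=1 pred=N actual=T -> ctr[1]=2
Ev 5: PC=1 idx=1 pred=T actual=T -> ctr[1]=3
Ev 6: PC=6 idx=0 pred=T actual=N -> ctr[0]=1
Ev 7: PC=1 idx=1 pred=T actual=N -> ctr[1]=2
Ev 8: PC=1 idx=1 pred=T actual=T -> ctr[1]=3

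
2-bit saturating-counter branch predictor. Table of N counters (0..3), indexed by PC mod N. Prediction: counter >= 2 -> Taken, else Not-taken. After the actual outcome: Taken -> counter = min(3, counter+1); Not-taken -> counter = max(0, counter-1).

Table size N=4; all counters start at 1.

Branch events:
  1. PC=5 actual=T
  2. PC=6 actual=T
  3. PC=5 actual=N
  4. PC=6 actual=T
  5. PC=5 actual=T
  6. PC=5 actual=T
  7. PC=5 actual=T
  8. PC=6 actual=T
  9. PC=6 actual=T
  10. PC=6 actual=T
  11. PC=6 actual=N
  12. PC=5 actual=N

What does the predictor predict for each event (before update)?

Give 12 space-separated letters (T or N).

Answer: N N T T N T T T T T T T

Derivation:
Ev 1: PC=5 idx=1 pred=N actual=T -> ctr[1]=2
Ev 2: PC=6 idx=2 pred=N actual=T -> ctr[2]=2
Ev 3: PC=5 idx=1 pred=T actual=N -> ctr[1]=1
Ev 4: PC=6 idx=2 pred=T actual=T -> ctr[2]=3
Ev 5: PC=5 idx=1 pred=N actual=T -> ctr[1]=2
Ev 6: PC=5 idx=1 pred=T actual=T -> ctr[1]=3
Ev 7: PC=5 idx=1 pred=T actual=T -> ctr[1]=3
Ev 8: PC=6 idx=2 pred=T actual=T -> ctr[2]=3
Ev 9: PC=6 idx=2 pred=T actual=T -> ctr[2]=3
Ev 10: PC=6 idx=2 pred=T actual=T -> ctr[2]=3
Ev 11: PC=6 idx=2 pred=T actual=N -> ctr[2]=2
Ev 12: PC=5 idx=1 pred=T actual=N -> ctr[1]=2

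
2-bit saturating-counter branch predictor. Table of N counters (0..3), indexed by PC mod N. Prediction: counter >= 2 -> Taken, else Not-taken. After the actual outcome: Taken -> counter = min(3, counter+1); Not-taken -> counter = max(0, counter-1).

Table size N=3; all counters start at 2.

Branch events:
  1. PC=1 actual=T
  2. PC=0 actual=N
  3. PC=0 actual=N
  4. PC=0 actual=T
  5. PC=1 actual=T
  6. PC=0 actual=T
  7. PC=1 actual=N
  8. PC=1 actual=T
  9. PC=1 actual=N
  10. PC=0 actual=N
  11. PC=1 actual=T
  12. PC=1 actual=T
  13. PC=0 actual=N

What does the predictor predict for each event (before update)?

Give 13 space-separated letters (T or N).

Answer: T T N N T N T T T T T T N

Derivation:
Ev 1: PC=1 idx=1 pred=T actual=T -> ctr[1]=3
Ev 2: PC=0 idx=0 pred=T actual=N -> ctr[0]=1
Ev 3: PC=0 idx=0 pred=N actual=N -> ctr[0]=0
Ev 4: PC=0 idx=0 pred=N actual=T -> ctr[0]=1
Ev 5: PC=1 idx=1 pred=T actual=T -> ctr[1]=3
Ev 6: PC=0 idx=0 pred=N actual=T -> ctr[0]=2
Ev 7: PC=1 idx=1 pred=T actual=N -> ctr[1]=2
Ev 8: PC=1 idx=1 pred=T actual=T -> ctr[1]=3
Ev 9: PC=1 idx=1 pred=T actual=N -> ctr[1]=2
Ev 10: PC=0 idx=0 pred=T actual=N -> ctr[0]=1
Ev 11: PC=1 idx=1 pred=T actual=T -> ctr[1]=3
Ev 12: PC=1 idx=1 pred=T actual=T -> ctr[1]=3
Ev 13: PC=0 idx=0 pred=N actual=N -> ctr[0]=0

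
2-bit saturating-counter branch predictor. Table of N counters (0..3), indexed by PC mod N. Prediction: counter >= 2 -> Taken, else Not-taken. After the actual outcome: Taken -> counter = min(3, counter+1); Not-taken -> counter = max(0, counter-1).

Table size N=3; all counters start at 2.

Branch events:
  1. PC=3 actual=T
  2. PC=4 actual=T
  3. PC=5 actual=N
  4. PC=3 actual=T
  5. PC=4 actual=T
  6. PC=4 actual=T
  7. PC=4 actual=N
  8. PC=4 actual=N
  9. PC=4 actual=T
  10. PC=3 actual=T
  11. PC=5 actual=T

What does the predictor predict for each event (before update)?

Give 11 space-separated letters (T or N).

Ev 1: PC=3 idx=0 pred=T actual=T -> ctr[0]=3
Ev 2: PC=4 idx=1 pred=T actual=T -> ctr[1]=3
Ev 3: PC=5 idx=2 pred=T actual=N -> ctr[2]=1
Ev 4: PC=3 idx=0 pred=T actual=T -> ctr[0]=3
Ev 5: PC=4 idx=1 pred=T actual=T -> ctr[1]=3
Ev 6: PC=4 idx=1 pred=T actual=T -> ctr[1]=3
Ev 7: PC=4 idx=1 pred=T actual=N -> ctr[1]=2
Ev 8: PC=4 idx=1 pred=T actual=N -> ctr[1]=1
Ev 9: PC=4 idx=1 pred=N actual=T -> ctr[1]=2
Ev 10: PC=3 idx=0 pred=T actual=T -> ctr[0]=3
Ev 11: PC=5 idx=2 pred=N actual=T -> ctr[2]=2

Answer: T T T T T T T T N T N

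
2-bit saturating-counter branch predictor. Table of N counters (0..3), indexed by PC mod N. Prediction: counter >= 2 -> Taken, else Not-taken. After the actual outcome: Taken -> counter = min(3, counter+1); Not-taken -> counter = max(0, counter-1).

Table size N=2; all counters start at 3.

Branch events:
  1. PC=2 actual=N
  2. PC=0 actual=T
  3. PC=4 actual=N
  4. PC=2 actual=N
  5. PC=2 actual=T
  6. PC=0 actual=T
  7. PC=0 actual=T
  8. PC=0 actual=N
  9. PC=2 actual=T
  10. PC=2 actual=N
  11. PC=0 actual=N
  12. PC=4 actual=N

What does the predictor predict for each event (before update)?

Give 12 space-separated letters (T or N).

Ev 1: PC=2 idx=0 pred=T actual=N -> ctr[0]=2
Ev 2: PC=0 idx=0 pred=T actual=T -> ctr[0]=3
Ev 3: PC=4 idx=0 pred=T actual=N -> ctr[0]=2
Ev 4: PC=2 idx=0 pred=T actual=N -> ctr[0]=1
Ev 5: PC=2 idx=0 pred=N actual=T -> ctr[0]=2
Ev 6: PC=0 idx=0 pred=T actual=T -> ctr[0]=3
Ev 7: PC=0 idx=0 pred=T actual=T -> ctr[0]=3
Ev 8: PC=0 idx=0 pred=T actual=N -> ctr[0]=2
Ev 9: PC=2 idx=0 pred=T actual=T -> ctr[0]=3
Ev 10: PC=2 idx=0 pred=T actual=N -> ctr[0]=2
Ev 11: PC=0 idx=0 pred=T actual=N -> ctr[0]=1
Ev 12: PC=4 idx=0 pred=N actual=N -> ctr[0]=0

Answer: T T T T N T T T T T T N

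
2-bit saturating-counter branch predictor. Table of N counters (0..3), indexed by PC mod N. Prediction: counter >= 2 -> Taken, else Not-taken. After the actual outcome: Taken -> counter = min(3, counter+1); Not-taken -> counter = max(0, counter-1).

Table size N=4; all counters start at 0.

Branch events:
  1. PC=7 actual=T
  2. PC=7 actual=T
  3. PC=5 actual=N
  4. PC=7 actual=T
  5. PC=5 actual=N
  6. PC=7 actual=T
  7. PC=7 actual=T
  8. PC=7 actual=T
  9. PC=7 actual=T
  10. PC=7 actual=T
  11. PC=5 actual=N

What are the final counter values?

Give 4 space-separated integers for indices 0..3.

Answer: 0 0 0 3

Derivation:
Ev 1: PC=7 idx=3 pred=N actual=T -> ctr[3]=1
Ev 2: PC=7 idx=3 pred=N actual=T -> ctr[3]=2
Ev 3: PC=5 idx=1 pred=N actual=N -> ctr[1]=0
Ev 4: PC=7 idx=3 pred=T actual=T -> ctr[3]=3
Ev 5: PC=5 idx=1 pred=N actual=N -> ctr[1]=0
Ev 6: PC=7 idx=3 pred=T actual=T -> ctr[3]=3
Ev 7: PC=7 idx=3 pred=T actual=T -> ctr[3]=3
Ev 8: PC=7 idx=3 pred=T actual=T -> ctr[3]=3
Ev 9: PC=7 idx=3 pred=T actual=T -> ctr[3]=3
Ev 10: PC=7 idx=3 pred=T actual=T -> ctr[3]=3
Ev 11: PC=5 idx=1 pred=N actual=N -> ctr[1]=0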